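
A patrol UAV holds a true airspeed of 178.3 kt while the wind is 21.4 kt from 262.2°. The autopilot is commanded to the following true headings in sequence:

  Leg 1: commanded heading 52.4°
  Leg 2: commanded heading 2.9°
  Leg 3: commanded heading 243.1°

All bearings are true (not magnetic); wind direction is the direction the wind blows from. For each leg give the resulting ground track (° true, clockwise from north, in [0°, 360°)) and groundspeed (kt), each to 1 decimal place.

Leg 1: track=55.5°, groundspeed=197.2 kt
Leg 2: track=9.5°, groundspeed=183.5 kt
Leg 3: track=240.6°, groundspeed=158.2 kt

Leg 1: heading 52.4°; drift +3.1° → track 55.5°, groundspeed 197.2 kt
Leg 2: heading 2.9°; drift +6.6° → track 9.5°, groundspeed 183.5 kt
Leg 3: heading 243.1°; drift -2.5° → track 240.6°, groundspeed 158.2 kt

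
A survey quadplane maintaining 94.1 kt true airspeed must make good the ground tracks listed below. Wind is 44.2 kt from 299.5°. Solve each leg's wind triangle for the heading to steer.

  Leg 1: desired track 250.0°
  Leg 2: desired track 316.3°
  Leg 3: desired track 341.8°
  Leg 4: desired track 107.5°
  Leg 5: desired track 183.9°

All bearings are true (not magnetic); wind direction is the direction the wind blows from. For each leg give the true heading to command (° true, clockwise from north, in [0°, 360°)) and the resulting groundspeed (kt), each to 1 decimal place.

Leg 1: heading=270.9°, groundspeed=59.2 kt
Leg 2: heading=308.5°, groundspeed=50.9 kt
Leg 3: heading=323.4°, groundspeed=56.6 kt
Leg 4: heading=101.9°, groundspeed=136.9 kt
Leg 5: heading=209.0°, groundspeed=104.3 kt

Leg 1: desired track 250.0°; wind correction +20.9° → command heading 270.9°, groundspeed 59.2 kt
Leg 2: desired track 316.3°; wind correction -7.8° → command heading 308.5°, groundspeed 50.9 kt
Leg 3: desired track 341.8°; wind correction -18.4° → command heading 323.4°, groundspeed 56.6 kt
Leg 4: desired track 107.5°; wind correction -5.6° → command heading 101.9°, groundspeed 136.9 kt
Leg 5: desired track 183.9°; wind correction +25.1° → command heading 209.0°, groundspeed 104.3 kt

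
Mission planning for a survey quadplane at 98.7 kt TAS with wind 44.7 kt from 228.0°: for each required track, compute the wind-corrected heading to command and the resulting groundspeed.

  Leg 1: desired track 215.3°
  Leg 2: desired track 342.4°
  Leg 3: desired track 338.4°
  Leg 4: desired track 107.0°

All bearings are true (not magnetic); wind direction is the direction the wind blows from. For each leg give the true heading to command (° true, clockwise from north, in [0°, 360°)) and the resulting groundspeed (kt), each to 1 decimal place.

Leg 1: desired track 215.3°; wind correction +5.7° → command heading 221.0°, groundspeed 54.6 kt
Leg 2: desired track 342.4°; wind correction -24.4° → command heading 318.0°, groundspeed 108.4 kt
Leg 3: desired track 338.4°; wind correction -25.1° → command heading 313.3°, groundspeed 104.9 kt
Leg 4: desired track 107.0°; wind correction +22.8° → command heading 129.8°, groundspeed 114.0 kt

Leg 1: heading=221.0°, groundspeed=54.6 kt
Leg 2: heading=318.0°, groundspeed=108.4 kt
Leg 3: heading=313.3°, groundspeed=104.9 kt
Leg 4: heading=129.8°, groundspeed=114.0 kt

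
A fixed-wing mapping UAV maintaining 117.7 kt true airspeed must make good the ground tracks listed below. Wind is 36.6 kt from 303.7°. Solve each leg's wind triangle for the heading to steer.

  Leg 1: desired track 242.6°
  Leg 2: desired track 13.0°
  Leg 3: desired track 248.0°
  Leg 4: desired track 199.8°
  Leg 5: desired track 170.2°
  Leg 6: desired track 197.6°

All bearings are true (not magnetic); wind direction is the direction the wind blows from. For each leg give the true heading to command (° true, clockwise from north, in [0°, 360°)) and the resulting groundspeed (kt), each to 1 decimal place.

Leg 1: heading=258.4°, groundspeed=95.6 kt
Leg 2: heading=356.1°, groundspeed=99.7 kt
Leg 3: heading=262.9°, groundspeed=93.1 kt
Leg 4: heading=217.4°, groundspeed=121.0 kt
Leg 5: heading=183.2°, groundspeed=139.9 kt
Leg 6: heading=215.0°, groundspeed=122.5 kt

Leg 1: desired track 242.6°; wind correction +15.8° → command heading 258.4°, groundspeed 95.6 kt
Leg 2: desired track 13.0°; wind correction -16.9° → command heading 356.1°, groundspeed 99.7 kt
Leg 3: desired track 248.0°; wind correction +14.9° → command heading 262.9°, groundspeed 93.1 kt
Leg 4: desired track 199.8°; wind correction +17.6° → command heading 217.4°, groundspeed 121.0 kt
Leg 5: desired track 170.2°; wind correction +13.0° → command heading 183.2°, groundspeed 139.9 kt
Leg 6: desired track 197.6°; wind correction +17.4° → command heading 215.0°, groundspeed 122.5 kt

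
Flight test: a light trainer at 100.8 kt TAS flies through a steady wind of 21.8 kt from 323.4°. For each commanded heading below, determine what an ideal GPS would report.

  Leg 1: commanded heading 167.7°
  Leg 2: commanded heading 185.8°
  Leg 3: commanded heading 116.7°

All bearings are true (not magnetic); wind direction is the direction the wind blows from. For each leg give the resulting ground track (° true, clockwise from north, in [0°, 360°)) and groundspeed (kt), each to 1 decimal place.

Leg 1: heading 167.7°; drift -4.3° → track 163.4°, groundspeed 121.0 kt
Leg 2: heading 185.8°; drift -7.2° → track 178.6°, groundspeed 117.8 kt
Leg 3: heading 116.7°; drift +4.7° → track 121.4°, groundspeed 120.7 kt

Leg 1: track=163.4°, groundspeed=121.0 kt
Leg 2: track=178.6°, groundspeed=117.8 kt
Leg 3: track=121.4°, groundspeed=120.7 kt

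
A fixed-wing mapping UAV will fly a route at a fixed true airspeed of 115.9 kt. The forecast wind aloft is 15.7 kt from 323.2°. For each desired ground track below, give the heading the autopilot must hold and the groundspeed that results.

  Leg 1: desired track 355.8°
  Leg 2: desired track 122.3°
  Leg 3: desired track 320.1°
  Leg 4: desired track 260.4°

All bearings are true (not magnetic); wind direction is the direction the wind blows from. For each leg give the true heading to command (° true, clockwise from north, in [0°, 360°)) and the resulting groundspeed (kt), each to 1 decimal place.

Leg 1: desired track 355.8°; wind correction -4.2° → command heading 351.6°, groundspeed 102.4 kt
Leg 2: desired track 122.3°; wind correction -2.8° → command heading 119.5°, groundspeed 130.4 kt
Leg 3: desired track 320.1°; wind correction +0.4° → command heading 320.5°, groundspeed 100.2 kt
Leg 4: desired track 260.4°; wind correction +6.9° → command heading 267.3°, groundspeed 107.9 kt

Leg 1: heading=351.6°, groundspeed=102.4 kt
Leg 2: heading=119.5°, groundspeed=130.4 kt
Leg 3: heading=320.5°, groundspeed=100.2 kt
Leg 4: heading=267.3°, groundspeed=107.9 kt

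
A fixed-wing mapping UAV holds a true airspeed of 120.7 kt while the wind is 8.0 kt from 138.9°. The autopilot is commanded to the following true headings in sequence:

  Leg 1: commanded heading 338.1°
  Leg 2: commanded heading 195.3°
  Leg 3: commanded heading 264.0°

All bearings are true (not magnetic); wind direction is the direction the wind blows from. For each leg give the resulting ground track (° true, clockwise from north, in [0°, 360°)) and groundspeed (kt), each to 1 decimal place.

Leg 1: track=336.9°, groundspeed=128.3 kt
Leg 2: track=198.6°, groundspeed=116.5 kt
Leg 3: track=267.0°, groundspeed=125.5 kt

Leg 1: heading 338.1°; drift -1.2° → track 336.9°, groundspeed 128.3 kt
Leg 2: heading 195.3°; drift +3.3° → track 198.6°, groundspeed 116.5 kt
Leg 3: heading 264.0°; drift +3.0° → track 267.0°, groundspeed 125.5 kt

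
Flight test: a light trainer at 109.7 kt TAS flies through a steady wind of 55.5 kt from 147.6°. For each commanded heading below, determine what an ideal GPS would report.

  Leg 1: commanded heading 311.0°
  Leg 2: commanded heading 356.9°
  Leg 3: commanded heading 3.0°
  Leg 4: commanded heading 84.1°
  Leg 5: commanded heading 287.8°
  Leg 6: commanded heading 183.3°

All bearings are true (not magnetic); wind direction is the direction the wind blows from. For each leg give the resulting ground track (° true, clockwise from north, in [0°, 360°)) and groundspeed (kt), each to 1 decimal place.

Leg 1: track=316.6°, groundspeed=163.7 kt
Leg 2: track=347.2°, groundspeed=160.4 kt
Leg 3: track=351.3°, groundspeed=158.2 kt
Leg 4: track=53.8°, groundspeed=98.4 kt
Leg 5: track=300.9°, groundspeed=156.4 kt
Leg 6: track=209.9°, groundspeed=72.3 kt

Leg 1: heading 311.0°; drift +5.6° → track 316.6°, groundspeed 163.7 kt
Leg 2: heading 356.9°; drift -9.7° → track 347.2°, groundspeed 160.4 kt
Leg 3: heading 3.0°; drift -11.7° → track 351.3°, groundspeed 158.2 kt
Leg 4: heading 84.1°; drift -30.3° → track 53.8°, groundspeed 98.4 kt
Leg 5: heading 287.8°; drift +13.1° → track 300.9°, groundspeed 156.4 kt
Leg 6: heading 183.3°; drift +26.6° → track 209.9°, groundspeed 72.3 kt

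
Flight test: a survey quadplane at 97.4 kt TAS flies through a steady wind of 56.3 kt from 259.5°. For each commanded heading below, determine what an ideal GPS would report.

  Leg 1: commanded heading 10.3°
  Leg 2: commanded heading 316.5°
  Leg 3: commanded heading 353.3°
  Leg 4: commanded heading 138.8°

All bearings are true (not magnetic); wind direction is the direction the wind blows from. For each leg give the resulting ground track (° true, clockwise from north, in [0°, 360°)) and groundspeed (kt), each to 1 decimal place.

Leg 1: track=34.4°, groundspeed=128.7 kt
Leg 2: track=351.8°, groundspeed=81.8 kt
Leg 3: track=22.4°, groundspeed=115.7 kt
Leg 4: track=117.8°, groundspeed=135.1 kt

Leg 1: heading 10.3°; drift +24.1° → track 34.4°, groundspeed 128.7 kt
Leg 2: heading 316.5°; drift +35.3° → track 351.8°, groundspeed 81.8 kt
Leg 3: heading 353.3°; drift +29.1° → track 22.4°, groundspeed 115.7 kt
Leg 4: heading 138.8°; drift -21.0° → track 117.8°, groundspeed 135.1 kt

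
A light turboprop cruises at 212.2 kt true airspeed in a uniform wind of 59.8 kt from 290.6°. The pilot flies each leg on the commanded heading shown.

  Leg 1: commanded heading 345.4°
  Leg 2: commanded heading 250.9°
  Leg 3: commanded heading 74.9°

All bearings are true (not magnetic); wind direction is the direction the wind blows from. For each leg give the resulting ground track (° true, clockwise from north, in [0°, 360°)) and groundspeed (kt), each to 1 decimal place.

Leg 1: heading 345.4°; drift +15.4° → track 0.8°, groundspeed 184.3 kt
Leg 2: heading 250.9°; drift -12.9° → track 238.0°, groundspeed 170.5 kt
Leg 3: heading 74.9°; drift +7.6° → track 82.5°, groundspeed 263.1 kt

Leg 1: track=0.8°, groundspeed=184.3 kt
Leg 2: track=238.0°, groundspeed=170.5 kt
Leg 3: track=82.5°, groundspeed=263.1 kt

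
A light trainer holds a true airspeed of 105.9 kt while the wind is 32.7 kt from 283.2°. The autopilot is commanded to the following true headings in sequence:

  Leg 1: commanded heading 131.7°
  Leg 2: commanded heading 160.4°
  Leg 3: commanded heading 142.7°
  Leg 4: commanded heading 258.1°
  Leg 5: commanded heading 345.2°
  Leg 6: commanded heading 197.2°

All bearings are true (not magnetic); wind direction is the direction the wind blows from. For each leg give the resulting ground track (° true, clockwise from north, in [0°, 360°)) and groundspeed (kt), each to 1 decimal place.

Leg 1: heading 131.7°; drift -6.6° → track 125.1°, groundspeed 135.5 kt
Leg 2: heading 160.4°; drift -12.5° → track 147.9°, groundspeed 126.6 kt
Leg 3: heading 142.7°; drift -9.0° → track 133.7°, groundspeed 132.8 kt
Leg 4: heading 258.1°; drift -10.3° → track 247.8°, groundspeed 77.5 kt
Leg 5: heading 345.2°; drift +17.7° → track 2.9°, groundspeed 95.0 kt
Leg 6: heading 197.2°; drift -17.5° → track 179.7°, groundspeed 108.6 kt

Leg 1: track=125.1°, groundspeed=135.5 kt
Leg 2: track=147.9°, groundspeed=126.6 kt
Leg 3: track=133.7°, groundspeed=132.8 kt
Leg 4: track=247.8°, groundspeed=77.5 kt
Leg 5: track=2.9°, groundspeed=95.0 kt
Leg 6: track=179.7°, groundspeed=108.6 kt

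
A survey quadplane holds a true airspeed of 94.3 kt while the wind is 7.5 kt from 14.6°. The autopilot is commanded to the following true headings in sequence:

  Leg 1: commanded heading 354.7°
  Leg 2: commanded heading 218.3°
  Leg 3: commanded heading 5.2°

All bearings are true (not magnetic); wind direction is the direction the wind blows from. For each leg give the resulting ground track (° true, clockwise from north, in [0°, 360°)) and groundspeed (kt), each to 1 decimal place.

Leg 1: heading 354.7°; drift -1.7° → track 353.0°, groundspeed 87.3 kt
Leg 2: heading 218.3°; drift -1.7° → track 216.6°, groundspeed 101.2 kt
Leg 3: heading 5.2°; drift -0.8° → track 4.4°, groundspeed 86.9 kt

Leg 1: track=353.0°, groundspeed=87.3 kt
Leg 2: track=216.6°, groundspeed=101.2 kt
Leg 3: track=4.4°, groundspeed=86.9 kt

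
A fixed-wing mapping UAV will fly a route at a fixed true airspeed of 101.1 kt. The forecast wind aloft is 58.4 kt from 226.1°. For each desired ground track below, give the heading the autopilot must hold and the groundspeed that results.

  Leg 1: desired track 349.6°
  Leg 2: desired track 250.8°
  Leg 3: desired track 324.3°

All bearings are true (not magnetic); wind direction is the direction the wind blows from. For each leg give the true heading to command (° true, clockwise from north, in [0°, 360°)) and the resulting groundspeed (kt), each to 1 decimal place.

Leg 1: desired track 349.6°; wind correction -28.8° → command heading 320.8°, groundspeed 120.8 kt
Leg 2: desired track 250.8°; wind correction -14.0° → command heading 236.8°, groundspeed 45.1 kt
Leg 3: desired track 324.3°; wind correction -34.9° → command heading 289.4°, groundspeed 91.3 kt

Leg 1: heading=320.8°, groundspeed=120.8 kt
Leg 2: heading=236.8°, groundspeed=45.1 kt
Leg 3: heading=289.4°, groundspeed=91.3 kt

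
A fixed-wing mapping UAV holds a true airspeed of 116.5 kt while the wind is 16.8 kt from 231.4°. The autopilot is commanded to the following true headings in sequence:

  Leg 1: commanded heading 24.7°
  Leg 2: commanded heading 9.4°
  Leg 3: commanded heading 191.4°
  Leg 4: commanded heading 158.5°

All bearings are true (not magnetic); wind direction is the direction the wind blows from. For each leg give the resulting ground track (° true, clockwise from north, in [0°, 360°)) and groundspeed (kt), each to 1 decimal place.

Leg 1: track=28.0°, groundspeed=131.7 kt
Leg 2: track=14.4°, groundspeed=129.5 kt
Leg 3: track=185.5°, groundspeed=104.2 kt
Leg 4: track=150.3°, groundspeed=112.7 kt

Leg 1: heading 24.7°; drift +3.3° → track 28.0°, groundspeed 131.7 kt
Leg 2: heading 9.4°; drift +5.0° → track 14.4°, groundspeed 129.5 kt
Leg 3: heading 191.4°; drift -5.9° → track 185.5°, groundspeed 104.2 kt
Leg 4: heading 158.5°; drift -8.2° → track 150.3°, groundspeed 112.7 kt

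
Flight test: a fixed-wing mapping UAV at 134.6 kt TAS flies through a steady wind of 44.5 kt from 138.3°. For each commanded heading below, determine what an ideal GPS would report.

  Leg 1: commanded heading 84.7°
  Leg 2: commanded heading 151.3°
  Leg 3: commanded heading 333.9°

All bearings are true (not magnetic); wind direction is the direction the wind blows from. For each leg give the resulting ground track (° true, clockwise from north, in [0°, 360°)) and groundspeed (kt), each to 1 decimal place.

Leg 1: track=66.4°, groundspeed=114.0 kt
Leg 2: track=157.6°, groundspeed=91.8 kt
Leg 3: track=330.0°, groundspeed=177.9 kt

Leg 1: heading 84.7°; drift -18.3° → track 66.4°, groundspeed 114.0 kt
Leg 2: heading 151.3°; drift +6.3° → track 157.6°, groundspeed 91.8 kt
Leg 3: heading 333.9°; drift -3.9° → track 330.0°, groundspeed 177.9 kt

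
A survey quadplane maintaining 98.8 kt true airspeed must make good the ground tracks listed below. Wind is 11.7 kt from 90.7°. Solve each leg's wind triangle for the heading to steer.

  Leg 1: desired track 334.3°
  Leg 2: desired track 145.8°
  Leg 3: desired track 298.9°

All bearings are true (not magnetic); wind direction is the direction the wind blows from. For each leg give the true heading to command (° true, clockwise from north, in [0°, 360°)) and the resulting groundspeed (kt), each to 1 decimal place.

Leg 1: heading=340.4°, groundspeed=103.4 kt
Leg 2: heading=140.2°, groundspeed=91.6 kt
Leg 3: heading=302.1°, groundspeed=109.0 kt

Leg 1: desired track 334.3°; wind correction +6.1° → command heading 340.4°, groundspeed 103.4 kt
Leg 2: desired track 145.8°; wind correction -5.6° → command heading 140.2°, groundspeed 91.6 kt
Leg 3: desired track 298.9°; wind correction +3.2° → command heading 302.1°, groundspeed 109.0 kt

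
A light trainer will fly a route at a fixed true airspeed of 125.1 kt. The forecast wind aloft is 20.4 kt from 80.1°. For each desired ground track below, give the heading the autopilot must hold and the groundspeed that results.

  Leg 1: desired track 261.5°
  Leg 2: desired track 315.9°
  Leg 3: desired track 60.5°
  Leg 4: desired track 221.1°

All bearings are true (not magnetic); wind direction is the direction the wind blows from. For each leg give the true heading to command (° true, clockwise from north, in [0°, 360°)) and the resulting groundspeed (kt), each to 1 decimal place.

Leg 1: desired track 261.5°; wind correction +0.2° → command heading 261.7°, groundspeed 145.5 kt
Leg 2: desired track 315.9°; wind correction +7.8° → command heading 323.7°, groundspeed 135.4 kt
Leg 3: desired track 60.5°; wind correction +3.1° → command heading 63.6°, groundspeed 105.7 kt
Leg 4: desired track 221.1°; wind correction -5.9° → command heading 215.2°, groundspeed 140.3 kt

Leg 1: heading=261.7°, groundspeed=145.5 kt
Leg 2: heading=323.7°, groundspeed=135.4 kt
Leg 3: heading=63.6°, groundspeed=105.7 kt
Leg 4: heading=215.2°, groundspeed=140.3 kt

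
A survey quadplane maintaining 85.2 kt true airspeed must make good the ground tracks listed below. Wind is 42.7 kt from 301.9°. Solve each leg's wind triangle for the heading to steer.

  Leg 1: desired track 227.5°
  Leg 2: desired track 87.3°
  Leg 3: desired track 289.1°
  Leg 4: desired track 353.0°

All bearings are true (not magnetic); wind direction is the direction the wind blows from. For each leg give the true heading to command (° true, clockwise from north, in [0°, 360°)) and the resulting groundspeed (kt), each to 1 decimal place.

Leg 1: heading=256.4°, groundspeed=63.1 kt
Leg 2: heading=70.8°, groundspeed=116.8 kt
Leg 3: heading=295.5°, groundspeed=43.0 kt
Leg 4: heading=330.0°, groundspeed=51.6 kt

Leg 1: desired track 227.5°; wind correction +28.9° → command heading 256.4°, groundspeed 63.1 kt
Leg 2: desired track 87.3°; wind correction -16.5° → command heading 70.8°, groundspeed 116.8 kt
Leg 3: desired track 289.1°; wind correction +6.4° → command heading 295.5°, groundspeed 43.0 kt
Leg 4: desired track 353.0°; wind correction -23.0° → command heading 330.0°, groundspeed 51.6 kt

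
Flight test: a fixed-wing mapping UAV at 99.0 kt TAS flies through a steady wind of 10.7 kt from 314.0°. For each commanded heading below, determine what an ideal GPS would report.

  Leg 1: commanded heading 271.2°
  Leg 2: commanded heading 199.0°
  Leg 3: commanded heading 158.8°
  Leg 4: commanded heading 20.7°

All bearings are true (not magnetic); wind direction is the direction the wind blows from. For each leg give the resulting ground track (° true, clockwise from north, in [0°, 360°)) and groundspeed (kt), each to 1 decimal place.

Leg 1: track=266.6°, groundspeed=91.4 kt
Leg 2: track=193.6°, groundspeed=104.0 kt
Leg 3: track=156.4°, groundspeed=108.8 kt
Leg 4: track=26.6°, groundspeed=95.3 kt

Leg 1: heading 271.2°; drift -4.6° → track 266.6°, groundspeed 91.4 kt
Leg 2: heading 199.0°; drift -5.4° → track 193.6°, groundspeed 104.0 kt
Leg 3: heading 158.8°; drift -2.4° → track 156.4°, groundspeed 108.8 kt
Leg 4: heading 20.7°; drift +5.9° → track 26.6°, groundspeed 95.3 kt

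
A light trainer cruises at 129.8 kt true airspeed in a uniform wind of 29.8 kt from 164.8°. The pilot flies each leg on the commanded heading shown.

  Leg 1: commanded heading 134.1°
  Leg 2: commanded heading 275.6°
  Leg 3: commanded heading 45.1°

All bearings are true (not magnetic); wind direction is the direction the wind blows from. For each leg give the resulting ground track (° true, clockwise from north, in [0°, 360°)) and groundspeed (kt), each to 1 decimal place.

Leg 1: heading 134.1°; drift -8.3° → track 125.8°, groundspeed 105.3 kt
Leg 2: heading 275.6°; drift +11.2° → track 286.8°, groundspeed 143.1 kt
Leg 3: heading 45.1°; drift -10.2° → track 34.9°, groundspeed 146.9 kt

Leg 1: track=125.8°, groundspeed=105.3 kt
Leg 2: track=286.8°, groundspeed=143.1 kt
Leg 3: track=34.9°, groundspeed=146.9 kt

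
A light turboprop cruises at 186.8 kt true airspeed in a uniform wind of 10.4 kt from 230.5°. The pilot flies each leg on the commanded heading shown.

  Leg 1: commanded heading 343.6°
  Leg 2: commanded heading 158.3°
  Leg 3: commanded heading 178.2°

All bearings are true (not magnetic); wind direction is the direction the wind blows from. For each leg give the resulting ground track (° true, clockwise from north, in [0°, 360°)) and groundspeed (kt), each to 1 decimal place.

Leg 1: track=346.5°, groundspeed=191.1 kt
Leg 2: track=155.2°, groundspeed=183.9 kt
Leg 3: track=175.6°, groundspeed=180.6 kt

Leg 1: heading 343.6°; drift +2.9° → track 346.5°, groundspeed 191.1 kt
Leg 2: heading 158.3°; drift -3.1° → track 155.2°, groundspeed 183.9 kt
Leg 3: heading 178.2°; drift -2.6° → track 175.6°, groundspeed 180.6 kt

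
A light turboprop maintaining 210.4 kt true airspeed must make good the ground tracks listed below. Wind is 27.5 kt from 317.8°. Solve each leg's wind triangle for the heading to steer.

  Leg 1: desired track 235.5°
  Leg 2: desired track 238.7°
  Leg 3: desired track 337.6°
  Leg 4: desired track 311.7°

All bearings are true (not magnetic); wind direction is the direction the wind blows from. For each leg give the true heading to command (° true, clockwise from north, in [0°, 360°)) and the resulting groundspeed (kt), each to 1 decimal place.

Leg 1: heading=242.9°, groundspeed=204.9 kt
Leg 2: heading=246.1°, groundspeed=203.5 kt
Leg 3: heading=335.1°, groundspeed=184.3 kt
Leg 4: heading=312.5°, groundspeed=183.0 kt

Leg 1: desired track 235.5°; wind correction +7.4° → command heading 242.9°, groundspeed 204.9 kt
Leg 2: desired track 238.7°; wind correction +7.4° → command heading 246.1°, groundspeed 203.5 kt
Leg 3: desired track 337.6°; wind correction -2.5° → command heading 335.1°, groundspeed 184.3 kt
Leg 4: desired track 311.7°; wind correction +0.8° → command heading 312.5°, groundspeed 183.0 kt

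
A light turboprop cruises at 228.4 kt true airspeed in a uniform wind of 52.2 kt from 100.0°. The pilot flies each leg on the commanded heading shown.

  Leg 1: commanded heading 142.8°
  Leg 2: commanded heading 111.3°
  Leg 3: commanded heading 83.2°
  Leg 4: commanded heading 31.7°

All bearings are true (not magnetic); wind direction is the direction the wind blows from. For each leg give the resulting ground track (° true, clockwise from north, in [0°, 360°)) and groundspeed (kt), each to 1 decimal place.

Leg 1: track=153.4°, groundspeed=193.4 kt
Leg 2: track=114.6°, groundspeed=177.5 kt
Leg 3: track=78.4°, groundspeed=179.1 kt
Leg 4: track=18.6°, groundspeed=214.7 kt

Leg 1: heading 142.8°; drift +10.6° → track 153.4°, groundspeed 193.4 kt
Leg 2: heading 111.3°; drift +3.3° → track 114.6°, groundspeed 177.5 kt
Leg 3: heading 83.2°; drift -4.8° → track 78.4°, groundspeed 179.1 kt
Leg 4: heading 31.7°; drift -13.1° → track 18.6°, groundspeed 214.7 kt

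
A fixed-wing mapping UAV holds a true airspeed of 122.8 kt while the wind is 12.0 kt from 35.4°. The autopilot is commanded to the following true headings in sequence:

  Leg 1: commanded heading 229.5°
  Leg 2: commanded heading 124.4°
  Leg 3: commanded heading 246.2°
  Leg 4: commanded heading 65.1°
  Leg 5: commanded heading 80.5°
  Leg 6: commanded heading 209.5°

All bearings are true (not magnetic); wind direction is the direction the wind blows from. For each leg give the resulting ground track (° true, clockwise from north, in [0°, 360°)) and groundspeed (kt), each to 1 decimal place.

Leg 1: track=228.3°, groundspeed=134.5 kt
Leg 2: track=130.0°, groundspeed=123.2 kt
Leg 3: track=243.6°, groundspeed=133.2 kt
Leg 4: track=68.1°, groundspeed=112.5 kt
Leg 5: track=84.8°, groundspeed=114.6 kt
Leg 6: track=210.0°, groundspeed=134.7 kt

Leg 1: heading 229.5°; drift -1.2° → track 228.3°, groundspeed 134.5 kt
Leg 2: heading 124.4°; drift +5.6° → track 130.0°, groundspeed 123.2 kt
Leg 3: heading 246.2°; drift -2.6° → track 243.6°, groundspeed 133.2 kt
Leg 4: heading 65.1°; drift +3.0° → track 68.1°, groundspeed 112.5 kt
Leg 5: heading 80.5°; drift +4.3° → track 84.8°, groundspeed 114.6 kt
Leg 6: heading 209.5°; drift +0.5° → track 210.0°, groundspeed 134.7 kt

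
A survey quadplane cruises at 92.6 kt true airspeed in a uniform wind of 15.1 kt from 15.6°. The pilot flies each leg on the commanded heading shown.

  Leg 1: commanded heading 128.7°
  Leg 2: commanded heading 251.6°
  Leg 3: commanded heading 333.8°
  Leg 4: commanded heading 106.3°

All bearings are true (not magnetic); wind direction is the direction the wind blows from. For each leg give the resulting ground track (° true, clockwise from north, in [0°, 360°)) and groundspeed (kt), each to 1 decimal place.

Leg 1: track=136.7°, groundspeed=99.5 kt
Leg 2: track=244.5°, groundspeed=101.8 kt
Leg 3: track=326.7°, groundspeed=82.0 kt
Leg 4: track=115.5°, groundspeed=94.0 kt

Leg 1: heading 128.7°; drift +8.0° → track 136.7°, groundspeed 99.5 kt
Leg 2: heading 251.6°; drift -7.1° → track 244.5°, groundspeed 101.8 kt
Leg 3: heading 333.8°; drift -7.1° → track 326.7°, groundspeed 82.0 kt
Leg 4: heading 106.3°; drift +9.2° → track 115.5°, groundspeed 94.0 kt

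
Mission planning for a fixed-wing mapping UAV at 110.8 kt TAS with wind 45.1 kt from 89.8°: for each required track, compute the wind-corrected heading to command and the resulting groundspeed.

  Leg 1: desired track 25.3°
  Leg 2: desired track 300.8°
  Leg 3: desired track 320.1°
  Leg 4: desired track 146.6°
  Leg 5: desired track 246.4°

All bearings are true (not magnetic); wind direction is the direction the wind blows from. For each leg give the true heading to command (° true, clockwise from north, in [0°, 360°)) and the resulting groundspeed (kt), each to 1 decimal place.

Leg 1: desired track 25.3°; wind correction +21.6° → command heading 46.9°, groundspeed 83.6 kt
Leg 2: desired track 300.8°; wind correction +12.1° → command heading 312.9°, groundspeed 147.0 kt
Leg 3: desired track 320.1°; wind correction +18.3° → command heading 338.4°, groundspeed 134.0 kt
Leg 4: desired track 146.6°; wind correction -19.9° → command heading 126.7°, groundspeed 79.5 kt
Leg 5: desired track 246.4°; wind correction -9.3° → command heading 237.1°, groundspeed 150.7 kt

Leg 1: heading=46.9°, groundspeed=83.6 kt
Leg 2: heading=312.9°, groundspeed=147.0 kt
Leg 3: heading=338.4°, groundspeed=134.0 kt
Leg 4: heading=126.7°, groundspeed=79.5 kt
Leg 5: heading=237.1°, groundspeed=150.7 kt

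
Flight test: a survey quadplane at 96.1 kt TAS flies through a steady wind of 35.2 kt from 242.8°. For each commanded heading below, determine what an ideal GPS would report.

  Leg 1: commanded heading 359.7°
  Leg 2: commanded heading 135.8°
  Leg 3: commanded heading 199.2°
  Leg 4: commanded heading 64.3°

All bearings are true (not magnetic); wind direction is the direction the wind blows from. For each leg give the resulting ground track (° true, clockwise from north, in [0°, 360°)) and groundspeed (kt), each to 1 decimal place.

Leg 1: heading 359.7°; drift +15.7° → track 15.4°, groundspeed 116.3 kt
Leg 2: heading 135.8°; drift -17.6° → track 118.2°, groundspeed 111.6 kt
Leg 3: heading 199.2°; drift -19.0° → track 180.2°, groundspeed 74.7 kt
Leg 4: heading 64.3°; drift -0.4° → track 63.9°, groundspeed 131.3 kt

Leg 1: track=15.4°, groundspeed=116.3 kt
Leg 2: track=118.2°, groundspeed=111.6 kt
Leg 3: track=180.2°, groundspeed=74.7 kt
Leg 4: track=63.9°, groundspeed=131.3 kt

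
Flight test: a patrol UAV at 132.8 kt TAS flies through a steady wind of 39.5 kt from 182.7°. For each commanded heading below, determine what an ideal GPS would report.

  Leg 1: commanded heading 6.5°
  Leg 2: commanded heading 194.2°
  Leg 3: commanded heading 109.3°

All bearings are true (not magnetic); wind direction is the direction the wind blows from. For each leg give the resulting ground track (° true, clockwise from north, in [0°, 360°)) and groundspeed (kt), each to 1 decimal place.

Leg 1: track=5.6°, groundspeed=172.2 kt
Leg 2: track=199.0°, groundspeed=94.4 kt
Leg 3: track=92.0°, groundspeed=127.3 kt

Leg 1: heading 6.5°; drift -0.9° → track 5.6°, groundspeed 172.2 kt
Leg 2: heading 194.2°; drift +4.8° → track 199.0°, groundspeed 94.4 kt
Leg 3: heading 109.3°; drift -17.3° → track 92.0°, groundspeed 127.3 kt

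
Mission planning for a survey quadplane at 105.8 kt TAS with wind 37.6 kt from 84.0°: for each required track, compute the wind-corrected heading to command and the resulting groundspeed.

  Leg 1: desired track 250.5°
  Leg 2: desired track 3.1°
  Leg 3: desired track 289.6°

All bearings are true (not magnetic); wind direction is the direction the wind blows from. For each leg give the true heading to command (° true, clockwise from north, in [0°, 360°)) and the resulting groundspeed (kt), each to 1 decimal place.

Leg 1: desired track 250.5°; wind correction -4.8° → command heading 245.7°, groundspeed 142.0 kt
Leg 2: desired track 3.1°; wind correction +20.5° → command heading 23.6°, groundspeed 93.1 kt
Leg 3: desired track 289.6°; wind correction +8.8° → command heading 298.4°, groundspeed 138.5 kt

Leg 1: heading=245.7°, groundspeed=142.0 kt
Leg 2: heading=23.6°, groundspeed=93.1 kt
Leg 3: heading=298.4°, groundspeed=138.5 kt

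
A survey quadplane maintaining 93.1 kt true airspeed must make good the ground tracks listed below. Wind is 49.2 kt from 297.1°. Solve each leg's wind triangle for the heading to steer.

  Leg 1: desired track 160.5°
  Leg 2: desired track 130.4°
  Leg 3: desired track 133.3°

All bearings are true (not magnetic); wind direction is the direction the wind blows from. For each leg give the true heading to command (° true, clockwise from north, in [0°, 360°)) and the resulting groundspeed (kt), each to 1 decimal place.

Leg 1: heading=181.8°, groundspeed=122.5 kt
Leg 2: heading=137.4°, groundspeed=140.3 kt
Leg 3: heading=141.8°, groundspeed=139.3 kt

Leg 1: desired track 160.5°; wind correction +21.3° → command heading 181.8°, groundspeed 122.5 kt
Leg 2: desired track 130.4°; wind correction +7.0° → command heading 137.4°, groundspeed 140.3 kt
Leg 3: desired track 133.3°; wind correction +8.5° → command heading 141.8°, groundspeed 139.3 kt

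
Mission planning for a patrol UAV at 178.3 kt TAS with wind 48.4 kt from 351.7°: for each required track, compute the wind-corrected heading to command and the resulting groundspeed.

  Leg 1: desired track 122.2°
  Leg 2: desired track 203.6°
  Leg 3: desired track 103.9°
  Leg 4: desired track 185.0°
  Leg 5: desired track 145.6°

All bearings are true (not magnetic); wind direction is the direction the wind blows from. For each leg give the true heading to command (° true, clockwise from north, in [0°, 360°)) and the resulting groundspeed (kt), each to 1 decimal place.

Leg 1: desired track 122.2°; wind correction -11.9° → command heading 110.3°, groundspeed 205.9 kt
Leg 2: desired track 203.6°; wind correction +8.2° → command heading 211.8°, groundspeed 217.5 kt
Leg 3: desired track 103.9°; wind correction -14.6° → command heading 89.3°, groundspeed 190.9 kt
Leg 4: desired track 185.0°; wind correction +3.6° → command heading 188.6°, groundspeed 225.1 kt
Leg 5: desired track 145.6°; wind correction -6.9° → command heading 138.7°, groundspeed 220.5 kt

Leg 1: heading=110.3°, groundspeed=205.9 kt
Leg 2: heading=211.8°, groundspeed=217.5 kt
Leg 3: heading=89.3°, groundspeed=190.9 kt
Leg 4: heading=188.6°, groundspeed=225.1 kt
Leg 5: heading=138.7°, groundspeed=220.5 kt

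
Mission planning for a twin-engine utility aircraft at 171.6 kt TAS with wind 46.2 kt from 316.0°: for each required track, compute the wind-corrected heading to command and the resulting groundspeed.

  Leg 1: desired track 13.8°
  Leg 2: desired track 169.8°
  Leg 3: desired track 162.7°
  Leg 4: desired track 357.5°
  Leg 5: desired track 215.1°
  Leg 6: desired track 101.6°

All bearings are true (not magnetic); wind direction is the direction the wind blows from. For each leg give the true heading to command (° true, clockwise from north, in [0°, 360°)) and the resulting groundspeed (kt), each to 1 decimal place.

Leg 1: desired track 13.8°; wind correction -13.2° → command heading 0.6°, groundspeed 142.5 kt
Leg 2: desired track 169.8°; wind correction +8.6° → command heading 178.4°, groundspeed 208.1 kt
Leg 3: desired track 162.7°; wind correction +6.9° → command heading 169.6°, groundspeed 211.6 kt
Leg 4: desired track 357.5°; wind correction -10.3° → command heading 347.2°, groundspeed 134.2 kt
Leg 5: desired track 215.1°; wind correction +15.3° → command heading 230.4°, groundspeed 174.2 kt
Leg 6: desired track 101.6°; wind correction -8.7° → command heading 92.9°, groundspeed 207.7 kt

Leg 1: heading=0.6°, groundspeed=142.5 kt
Leg 2: heading=178.4°, groundspeed=208.1 kt
Leg 3: heading=169.6°, groundspeed=211.6 kt
Leg 4: heading=347.2°, groundspeed=134.2 kt
Leg 5: heading=230.4°, groundspeed=174.2 kt
Leg 6: heading=92.9°, groundspeed=207.7 kt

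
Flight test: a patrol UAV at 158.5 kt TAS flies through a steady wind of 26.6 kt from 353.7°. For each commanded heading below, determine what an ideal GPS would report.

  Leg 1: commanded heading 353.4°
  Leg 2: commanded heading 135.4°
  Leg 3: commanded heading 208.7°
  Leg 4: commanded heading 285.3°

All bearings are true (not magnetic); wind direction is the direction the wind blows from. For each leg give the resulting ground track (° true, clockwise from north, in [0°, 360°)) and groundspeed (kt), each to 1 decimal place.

Leg 1: heading 353.4°; drift -0.1° → track 353.3°, groundspeed 131.9 kt
Leg 2: heading 135.4°; drift +5.3° → track 140.7°, groundspeed 180.1 kt
Leg 3: heading 208.7°; drift -4.8° → track 203.9°, groundspeed 180.9 kt
Leg 4: heading 285.3°; drift -9.4° → track 275.9°, groundspeed 150.8 kt

Leg 1: track=353.3°, groundspeed=131.9 kt
Leg 2: track=140.7°, groundspeed=180.1 kt
Leg 3: track=203.9°, groundspeed=180.9 kt
Leg 4: track=275.9°, groundspeed=150.8 kt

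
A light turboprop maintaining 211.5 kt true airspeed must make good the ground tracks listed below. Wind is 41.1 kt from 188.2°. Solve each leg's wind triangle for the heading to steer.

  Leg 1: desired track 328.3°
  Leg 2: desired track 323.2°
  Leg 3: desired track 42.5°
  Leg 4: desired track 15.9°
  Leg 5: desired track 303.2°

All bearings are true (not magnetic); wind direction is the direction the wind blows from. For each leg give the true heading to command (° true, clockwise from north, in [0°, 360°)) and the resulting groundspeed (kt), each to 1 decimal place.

Leg 1: heading=321.1°, groundspeed=241.4 kt
Leg 2: heading=315.3°, groundspeed=238.6 kt
Leg 3: heading=48.8°, groundspeed=244.2 kt
Leg 4: heading=17.4°, groundspeed=252.2 kt
Leg 5: heading=293.1°, groundspeed=225.6 kt

Leg 1: desired track 328.3°; wind correction -7.2° → command heading 321.1°, groundspeed 241.4 kt
Leg 2: desired track 323.2°; wind correction -7.9° → command heading 315.3°, groundspeed 238.6 kt
Leg 3: desired track 42.5°; wind correction +6.3° → command heading 48.8°, groundspeed 244.2 kt
Leg 4: desired track 15.9°; wind correction +1.5° → command heading 17.4°, groundspeed 252.2 kt
Leg 5: desired track 303.2°; wind correction -10.1° → command heading 293.1°, groundspeed 225.6 kt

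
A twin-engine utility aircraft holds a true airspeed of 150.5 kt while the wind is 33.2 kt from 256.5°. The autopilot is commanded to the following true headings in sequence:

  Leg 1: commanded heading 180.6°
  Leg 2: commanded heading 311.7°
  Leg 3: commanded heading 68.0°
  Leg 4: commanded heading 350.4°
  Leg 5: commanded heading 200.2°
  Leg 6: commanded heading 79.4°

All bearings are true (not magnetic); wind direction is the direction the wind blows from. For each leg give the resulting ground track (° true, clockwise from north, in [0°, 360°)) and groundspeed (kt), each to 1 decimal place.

Leg 1: heading 180.6°; drift -12.7° → track 167.9°, groundspeed 146.0 kt
Leg 2: heading 311.7°; drift +11.7° → track 323.4°, groundspeed 134.3 kt
Leg 3: heading 68.0°; drift +1.5° → track 69.5°, groundspeed 183.4 kt
Leg 4: heading 350.4°; drift +12.2° → track 2.6°, groundspeed 156.3 kt
Leg 5: heading 200.2°; drift -11.8° → track 188.4°, groundspeed 134.9 kt
Leg 6: heading 79.4°; drift -0.5° → track 78.9°, groundspeed 183.7 kt

Leg 1: track=167.9°, groundspeed=146.0 kt
Leg 2: track=323.4°, groundspeed=134.3 kt
Leg 3: track=69.5°, groundspeed=183.4 kt
Leg 4: track=2.6°, groundspeed=156.3 kt
Leg 5: track=188.4°, groundspeed=134.9 kt
Leg 6: track=78.9°, groundspeed=183.7 kt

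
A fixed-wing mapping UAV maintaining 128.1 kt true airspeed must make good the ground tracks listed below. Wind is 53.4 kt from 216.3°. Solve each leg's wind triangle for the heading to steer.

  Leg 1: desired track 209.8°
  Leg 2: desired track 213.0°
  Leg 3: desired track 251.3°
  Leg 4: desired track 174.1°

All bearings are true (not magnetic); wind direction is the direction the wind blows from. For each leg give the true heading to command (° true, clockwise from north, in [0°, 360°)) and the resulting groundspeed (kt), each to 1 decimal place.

Leg 1: heading=212.5°, groundspeed=74.9 kt
Leg 2: heading=214.4°, groundspeed=74.8 kt
Leg 3: heading=237.5°, groundspeed=80.6 kt
Leg 4: heading=190.4°, groundspeed=83.4 kt

Leg 1: desired track 209.8°; wind correction +2.7° → command heading 212.5°, groundspeed 74.9 kt
Leg 2: desired track 213.0°; wind correction +1.4° → command heading 214.4°, groundspeed 74.8 kt
Leg 3: desired track 251.3°; wind correction -13.8° → command heading 237.5°, groundspeed 80.6 kt
Leg 4: desired track 174.1°; wind correction +16.3° → command heading 190.4°, groundspeed 83.4 kt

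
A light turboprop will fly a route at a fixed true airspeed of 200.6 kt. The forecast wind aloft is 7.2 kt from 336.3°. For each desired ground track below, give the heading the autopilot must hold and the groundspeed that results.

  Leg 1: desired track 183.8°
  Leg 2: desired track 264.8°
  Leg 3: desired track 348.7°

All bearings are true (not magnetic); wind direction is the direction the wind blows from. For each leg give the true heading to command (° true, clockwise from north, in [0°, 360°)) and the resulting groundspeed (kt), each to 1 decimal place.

Leg 1: desired track 183.8°; wind correction +0.9° → command heading 184.7°, groundspeed 207.0 kt
Leg 2: desired track 264.8°; wind correction +2.0° → command heading 266.8°, groundspeed 198.2 kt
Leg 3: desired track 348.7°; wind correction -0.4° → command heading 348.3°, groundspeed 193.6 kt

Leg 1: heading=184.7°, groundspeed=207.0 kt
Leg 2: heading=266.8°, groundspeed=198.2 kt
Leg 3: heading=348.3°, groundspeed=193.6 kt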